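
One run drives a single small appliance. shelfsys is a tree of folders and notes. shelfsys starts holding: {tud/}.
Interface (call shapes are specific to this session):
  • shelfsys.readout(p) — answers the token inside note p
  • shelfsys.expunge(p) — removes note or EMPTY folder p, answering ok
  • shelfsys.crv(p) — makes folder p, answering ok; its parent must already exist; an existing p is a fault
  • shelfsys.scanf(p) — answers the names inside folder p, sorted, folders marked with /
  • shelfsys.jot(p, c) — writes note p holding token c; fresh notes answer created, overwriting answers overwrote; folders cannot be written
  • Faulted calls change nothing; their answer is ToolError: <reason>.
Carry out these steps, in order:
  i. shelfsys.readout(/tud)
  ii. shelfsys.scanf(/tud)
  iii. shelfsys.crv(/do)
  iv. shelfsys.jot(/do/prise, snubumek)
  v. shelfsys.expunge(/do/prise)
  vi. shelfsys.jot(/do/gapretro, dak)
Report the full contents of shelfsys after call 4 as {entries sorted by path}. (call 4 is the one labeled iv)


Now I run shelfsys.readout using p: /tud, and get ToolError: is a directory.
Next I call shelfsys.scanf using p: /tud, and see [].
Using shelfsys.crv using p: /do, and observe ok.
Invoking shelfsys.jot using p: /do/prise, c: snubumek, which returns created.
I run shelfsys.expunge using p: /do/prise, giving ok.
I run shelfsys.jot using p: /do/gapretro, c: dak, giving created.

Answer: {do/, do/prise=snubumek, tud/}


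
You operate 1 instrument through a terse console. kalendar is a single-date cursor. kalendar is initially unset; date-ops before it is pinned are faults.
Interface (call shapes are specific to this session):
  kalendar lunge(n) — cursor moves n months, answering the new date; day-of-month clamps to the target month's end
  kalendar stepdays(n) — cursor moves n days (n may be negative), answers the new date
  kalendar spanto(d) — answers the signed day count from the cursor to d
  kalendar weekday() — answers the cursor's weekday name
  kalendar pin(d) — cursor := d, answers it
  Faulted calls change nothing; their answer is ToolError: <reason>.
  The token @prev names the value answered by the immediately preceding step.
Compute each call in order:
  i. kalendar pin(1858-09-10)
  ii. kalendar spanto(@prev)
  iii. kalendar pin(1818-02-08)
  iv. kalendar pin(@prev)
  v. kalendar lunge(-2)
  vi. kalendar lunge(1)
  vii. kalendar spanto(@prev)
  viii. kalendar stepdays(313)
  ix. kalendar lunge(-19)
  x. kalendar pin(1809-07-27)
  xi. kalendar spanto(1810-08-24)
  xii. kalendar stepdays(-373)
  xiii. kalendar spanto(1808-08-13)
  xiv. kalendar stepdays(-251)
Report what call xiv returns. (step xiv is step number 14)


Answer: 1807-11-11

Derivation:
>> kalendar pin(1858-09-10)
<< 1858-09-10
>> kalendar spanto(@prev)
<< 0
>> kalendar pin(1818-02-08)
<< 1818-02-08
>> kalendar pin(@prev)
<< 1818-02-08
>> kalendar lunge(-2)
<< 1817-12-08
>> kalendar lunge(1)
<< 1818-01-08
>> kalendar spanto(@prev)
<< 0
>> kalendar stepdays(313)
<< 1818-11-17
>> kalendar lunge(-19)
<< 1817-04-17
>> kalendar pin(1809-07-27)
<< 1809-07-27
>> kalendar spanto(1810-08-24)
<< 393
>> kalendar stepdays(-373)
<< 1808-07-19
>> kalendar spanto(1808-08-13)
<< 25
>> kalendar stepdays(-251)
<< 1807-11-11


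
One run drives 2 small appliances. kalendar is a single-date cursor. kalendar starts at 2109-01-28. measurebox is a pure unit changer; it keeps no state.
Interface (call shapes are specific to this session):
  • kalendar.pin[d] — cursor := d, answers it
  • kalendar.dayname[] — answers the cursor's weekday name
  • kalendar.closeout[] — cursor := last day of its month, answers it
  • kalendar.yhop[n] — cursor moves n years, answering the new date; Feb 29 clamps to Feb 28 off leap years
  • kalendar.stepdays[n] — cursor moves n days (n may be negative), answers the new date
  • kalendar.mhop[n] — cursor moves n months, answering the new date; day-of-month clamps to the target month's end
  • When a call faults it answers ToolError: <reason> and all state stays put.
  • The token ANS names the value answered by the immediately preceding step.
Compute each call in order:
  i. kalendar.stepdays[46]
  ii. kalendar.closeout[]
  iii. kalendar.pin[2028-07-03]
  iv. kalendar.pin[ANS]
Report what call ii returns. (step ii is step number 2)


CALL kalendar.stepdays[n→46]
RET  2109-03-15
CALL kalendar.closeout[]
RET  2109-03-31
CALL kalendar.pin[d→2028-07-03]
RET  2028-07-03
CALL kalendar.pin[d→ANS]
RET  2028-07-03

Answer: 2109-03-31


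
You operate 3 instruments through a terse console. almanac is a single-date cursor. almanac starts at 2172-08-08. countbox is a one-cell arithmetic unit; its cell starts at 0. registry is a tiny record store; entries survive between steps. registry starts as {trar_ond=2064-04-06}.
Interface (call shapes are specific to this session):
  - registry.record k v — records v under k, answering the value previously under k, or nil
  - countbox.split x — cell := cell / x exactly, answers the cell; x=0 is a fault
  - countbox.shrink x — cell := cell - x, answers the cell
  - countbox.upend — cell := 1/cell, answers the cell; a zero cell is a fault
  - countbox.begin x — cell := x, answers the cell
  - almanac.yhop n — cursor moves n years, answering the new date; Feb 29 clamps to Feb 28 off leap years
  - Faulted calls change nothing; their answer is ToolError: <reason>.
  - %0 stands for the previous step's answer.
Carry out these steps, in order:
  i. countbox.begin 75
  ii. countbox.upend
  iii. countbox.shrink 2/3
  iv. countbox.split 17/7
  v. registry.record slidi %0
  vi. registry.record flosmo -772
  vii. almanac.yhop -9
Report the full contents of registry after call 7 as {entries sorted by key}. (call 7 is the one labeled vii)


CALL countbox.begin[x=75]
RET  75
CALL countbox.upend[]
RET  1/75
CALL countbox.shrink[x=2/3]
RET  -49/75
CALL countbox.split[x=17/7]
RET  -343/1275
CALL registry.record[k=slidi; v=%0]
RET  nil
CALL registry.record[k=flosmo; v=-772]
RET  nil
CALL almanac.yhop[n=-9]
RET  2163-08-08

Answer: {flosmo=-772, slidi=-343/1275, trar_ond=2064-04-06}


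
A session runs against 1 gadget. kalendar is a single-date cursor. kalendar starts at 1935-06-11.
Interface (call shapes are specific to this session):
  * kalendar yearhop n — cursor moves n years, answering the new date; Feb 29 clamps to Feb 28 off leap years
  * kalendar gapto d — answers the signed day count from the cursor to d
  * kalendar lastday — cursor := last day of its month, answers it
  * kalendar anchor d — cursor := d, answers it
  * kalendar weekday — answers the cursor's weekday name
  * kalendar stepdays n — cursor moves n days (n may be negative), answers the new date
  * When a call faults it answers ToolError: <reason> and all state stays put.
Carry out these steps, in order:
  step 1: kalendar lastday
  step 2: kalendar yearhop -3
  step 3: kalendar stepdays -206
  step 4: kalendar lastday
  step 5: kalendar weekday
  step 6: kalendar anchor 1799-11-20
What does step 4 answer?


Answer: 1931-12-31

Derivation:
[in] kalendar lastday
[out] 1935-06-30
[in] kalendar yearhop n→-3
[out] 1932-06-30
[in] kalendar stepdays n→-206
[out] 1931-12-07
[in] kalendar lastday
[out] 1931-12-31
[in] kalendar weekday
[out] Thursday
[in] kalendar anchor d→1799-11-20
[out] 1799-11-20


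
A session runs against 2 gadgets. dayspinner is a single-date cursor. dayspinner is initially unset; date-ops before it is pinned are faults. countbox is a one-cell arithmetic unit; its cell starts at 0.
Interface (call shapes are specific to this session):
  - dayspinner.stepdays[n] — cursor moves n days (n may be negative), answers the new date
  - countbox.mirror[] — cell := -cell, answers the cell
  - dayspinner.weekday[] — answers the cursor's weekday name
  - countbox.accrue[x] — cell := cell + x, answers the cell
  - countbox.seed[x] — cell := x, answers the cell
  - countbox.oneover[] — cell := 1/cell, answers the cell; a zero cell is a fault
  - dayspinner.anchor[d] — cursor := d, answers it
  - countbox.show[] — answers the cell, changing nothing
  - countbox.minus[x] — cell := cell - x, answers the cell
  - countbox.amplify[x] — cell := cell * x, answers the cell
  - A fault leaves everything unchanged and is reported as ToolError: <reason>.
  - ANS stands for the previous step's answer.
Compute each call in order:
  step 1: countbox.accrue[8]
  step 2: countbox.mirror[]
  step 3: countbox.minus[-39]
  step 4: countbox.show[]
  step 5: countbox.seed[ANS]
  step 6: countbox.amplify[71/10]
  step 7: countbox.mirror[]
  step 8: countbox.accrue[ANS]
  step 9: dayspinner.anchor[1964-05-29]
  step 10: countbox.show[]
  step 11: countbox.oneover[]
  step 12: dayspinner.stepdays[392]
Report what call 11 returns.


Answer: -5/2201

Derivation:
==> accrue(x→8)
<== 8
==> mirror()
<== -8
==> minus(x→-39)
<== 31
==> show()
<== 31
==> seed(x→ANS)
<== 31
==> amplify(x→71/10)
<== 2201/10
==> mirror()
<== -2201/10
==> accrue(x→ANS)
<== -2201/5
==> anchor(d→1964-05-29)
<== 1964-05-29
==> show()
<== -2201/5
==> oneover()
<== -5/2201
==> stepdays(n→392)
<== 1965-06-25


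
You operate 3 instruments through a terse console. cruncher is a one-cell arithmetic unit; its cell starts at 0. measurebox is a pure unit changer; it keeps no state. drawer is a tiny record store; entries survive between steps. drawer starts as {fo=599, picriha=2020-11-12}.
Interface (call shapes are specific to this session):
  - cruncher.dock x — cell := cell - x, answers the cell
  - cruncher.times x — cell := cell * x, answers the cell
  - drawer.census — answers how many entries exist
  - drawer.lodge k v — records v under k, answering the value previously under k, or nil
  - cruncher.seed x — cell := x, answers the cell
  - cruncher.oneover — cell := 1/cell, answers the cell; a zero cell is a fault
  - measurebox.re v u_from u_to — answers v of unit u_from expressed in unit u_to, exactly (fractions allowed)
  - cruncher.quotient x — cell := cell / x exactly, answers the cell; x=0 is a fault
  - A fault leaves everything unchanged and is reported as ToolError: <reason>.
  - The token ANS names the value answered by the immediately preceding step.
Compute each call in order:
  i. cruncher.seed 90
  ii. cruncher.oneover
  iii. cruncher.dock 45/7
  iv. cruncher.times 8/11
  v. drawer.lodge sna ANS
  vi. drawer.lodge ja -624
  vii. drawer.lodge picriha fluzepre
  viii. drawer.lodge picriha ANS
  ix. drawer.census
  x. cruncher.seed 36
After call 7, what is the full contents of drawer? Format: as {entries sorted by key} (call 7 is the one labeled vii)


$ cruncher.seed x: 90
  90
$ cruncher.oneover
  1/90
$ cruncher.dock x: 45/7
  -4043/630
$ cruncher.times x: 8/11
  -16172/3465
$ drawer.lodge k: sna v: ANS
  nil
$ drawer.lodge k: ja v: -624
  nil
$ drawer.lodge k: picriha v: fluzepre
  2020-11-12
$ drawer.lodge k: picriha v: ANS
  fluzepre
$ drawer.census
  4
$ cruncher.seed x: 36
  36

Answer: {fo=599, ja=-624, picriha=fluzepre, sna=-16172/3465}


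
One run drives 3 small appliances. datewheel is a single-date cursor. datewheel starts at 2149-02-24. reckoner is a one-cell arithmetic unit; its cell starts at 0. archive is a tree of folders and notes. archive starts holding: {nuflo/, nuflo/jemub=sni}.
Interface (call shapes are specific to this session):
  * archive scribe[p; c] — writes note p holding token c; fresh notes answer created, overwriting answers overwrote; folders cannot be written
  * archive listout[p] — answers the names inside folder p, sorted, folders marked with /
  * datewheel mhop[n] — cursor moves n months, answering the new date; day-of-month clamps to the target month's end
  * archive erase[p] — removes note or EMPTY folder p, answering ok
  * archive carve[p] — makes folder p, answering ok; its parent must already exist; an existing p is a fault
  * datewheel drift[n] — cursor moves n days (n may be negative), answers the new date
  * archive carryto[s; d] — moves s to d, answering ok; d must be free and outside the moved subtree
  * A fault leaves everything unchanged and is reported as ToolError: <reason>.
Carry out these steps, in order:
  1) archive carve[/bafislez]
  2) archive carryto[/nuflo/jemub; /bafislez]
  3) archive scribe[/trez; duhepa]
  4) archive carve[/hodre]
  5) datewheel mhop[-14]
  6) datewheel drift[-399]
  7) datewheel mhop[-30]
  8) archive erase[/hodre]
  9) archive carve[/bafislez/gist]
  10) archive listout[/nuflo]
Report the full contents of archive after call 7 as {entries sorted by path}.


Answer: {bafislez/, hodre/, nuflo/, nuflo/jemub=sni, trez=duhepa}

Derivation:
>> archive carve(/bafislez)
<< ok
>> archive carryto(/nuflo/jemub, /bafislez)
<< ToolError: exists
>> archive scribe(/trez, duhepa)
<< created
>> archive carve(/hodre)
<< ok
>> datewheel mhop(-14)
<< 2147-12-24
>> datewheel drift(-399)
<< 2146-11-20
>> datewheel mhop(-30)
<< 2144-05-20
>> archive erase(/hodre)
<< ok
>> archive carve(/bafislez/gist)
<< ok
>> archive listout(/nuflo)
<< [jemub]


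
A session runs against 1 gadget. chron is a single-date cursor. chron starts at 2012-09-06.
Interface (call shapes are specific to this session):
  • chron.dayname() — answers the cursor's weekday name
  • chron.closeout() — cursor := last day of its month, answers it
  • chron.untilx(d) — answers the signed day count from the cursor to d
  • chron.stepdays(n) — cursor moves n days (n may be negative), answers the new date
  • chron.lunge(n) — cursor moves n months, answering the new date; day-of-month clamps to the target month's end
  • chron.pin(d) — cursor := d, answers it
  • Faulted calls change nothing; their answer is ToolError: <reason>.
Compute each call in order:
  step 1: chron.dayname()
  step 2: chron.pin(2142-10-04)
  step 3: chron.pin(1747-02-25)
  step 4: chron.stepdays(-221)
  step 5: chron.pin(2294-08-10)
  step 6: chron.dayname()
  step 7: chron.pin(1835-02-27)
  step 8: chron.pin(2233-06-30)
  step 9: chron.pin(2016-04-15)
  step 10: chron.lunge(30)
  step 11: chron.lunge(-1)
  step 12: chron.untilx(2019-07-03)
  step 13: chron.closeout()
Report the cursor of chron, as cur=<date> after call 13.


Calling dayname, which returns Thursday.
Invoking pin using d→2142-10-04: 2142-10-04.
I invoke pin using d→1747-02-25, and observe 1747-02-25.
I invoke stepdays using n→-221, and observe 1746-07-19.
Invoking pin using d→2294-08-10, and get 2294-08-10.
Invoking dayname, and see Friday.
I run pin using d→1835-02-27, → 1835-02-27.
Invoking pin using d→2233-06-30, and get 2233-06-30.
I call pin using d→2016-04-15, and observe 2016-04-15.
Next I call lunge using n→30, giving 2018-10-15.
Invoking lunge using n→-1, and observe 2018-09-15.
Next I call untilx using d→2019-07-03, giving 291.
I use closeout, and get 2018-09-30.

Answer: cur=2018-09-30


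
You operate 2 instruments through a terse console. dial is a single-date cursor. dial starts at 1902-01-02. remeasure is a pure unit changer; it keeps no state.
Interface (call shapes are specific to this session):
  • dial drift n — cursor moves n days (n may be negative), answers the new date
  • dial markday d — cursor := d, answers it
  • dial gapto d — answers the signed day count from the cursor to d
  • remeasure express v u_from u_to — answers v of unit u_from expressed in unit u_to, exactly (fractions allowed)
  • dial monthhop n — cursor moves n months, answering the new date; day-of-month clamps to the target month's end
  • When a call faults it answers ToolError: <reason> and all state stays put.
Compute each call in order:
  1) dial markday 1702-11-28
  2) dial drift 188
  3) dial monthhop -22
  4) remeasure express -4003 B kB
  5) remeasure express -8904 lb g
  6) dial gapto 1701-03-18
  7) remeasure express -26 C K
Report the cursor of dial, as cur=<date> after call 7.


% dial markday d→1702-11-28
:: 1702-11-28
% dial drift n→188
:: 1703-06-04
% dial monthhop n→-22
:: 1701-08-04
% remeasure express v→-4003 u_from→B u_to→kB
:: -4003/1000
% remeasure express v→-8904 u_from→lb u_to→g
:: -50484830781/12500
% dial gapto d→1701-03-18
:: -139
% remeasure express v→-26 u_from→C u_to→K
:: 4943/20

Answer: cur=1701-08-04


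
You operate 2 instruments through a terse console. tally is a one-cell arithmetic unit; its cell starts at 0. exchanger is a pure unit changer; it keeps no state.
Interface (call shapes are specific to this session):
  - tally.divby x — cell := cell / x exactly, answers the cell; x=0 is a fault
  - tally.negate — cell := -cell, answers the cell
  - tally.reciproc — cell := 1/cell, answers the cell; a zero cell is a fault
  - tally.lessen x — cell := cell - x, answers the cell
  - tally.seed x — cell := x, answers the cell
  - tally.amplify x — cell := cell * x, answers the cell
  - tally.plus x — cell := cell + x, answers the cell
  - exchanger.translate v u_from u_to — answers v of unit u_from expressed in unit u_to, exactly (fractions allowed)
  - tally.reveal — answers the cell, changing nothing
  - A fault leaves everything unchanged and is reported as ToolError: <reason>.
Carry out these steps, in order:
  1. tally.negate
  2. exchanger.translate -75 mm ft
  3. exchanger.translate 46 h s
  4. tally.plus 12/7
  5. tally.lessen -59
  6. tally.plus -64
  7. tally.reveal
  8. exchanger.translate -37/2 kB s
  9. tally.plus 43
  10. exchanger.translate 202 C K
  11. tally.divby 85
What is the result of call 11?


Answer: 278/595

Derivation:
→ tally.negate()
← 0
→ exchanger.translate(v=-75, u_from=mm, u_to=ft)
← -125/508
→ exchanger.translate(v=46, u_from=h, u_to=s)
← 165600
→ tally.plus(x=12/7)
← 12/7
→ tally.lessen(x=-59)
← 425/7
→ tally.plus(x=-64)
← -23/7
→ tally.reveal()
← -23/7
→ exchanger.translate(v=-37/2, u_from=kB, u_to=s)
← ToolError: incompatible units
→ tally.plus(x=43)
← 278/7
→ exchanger.translate(v=202, u_from=C, u_to=K)
← 9503/20
→ tally.divby(x=85)
← 278/595


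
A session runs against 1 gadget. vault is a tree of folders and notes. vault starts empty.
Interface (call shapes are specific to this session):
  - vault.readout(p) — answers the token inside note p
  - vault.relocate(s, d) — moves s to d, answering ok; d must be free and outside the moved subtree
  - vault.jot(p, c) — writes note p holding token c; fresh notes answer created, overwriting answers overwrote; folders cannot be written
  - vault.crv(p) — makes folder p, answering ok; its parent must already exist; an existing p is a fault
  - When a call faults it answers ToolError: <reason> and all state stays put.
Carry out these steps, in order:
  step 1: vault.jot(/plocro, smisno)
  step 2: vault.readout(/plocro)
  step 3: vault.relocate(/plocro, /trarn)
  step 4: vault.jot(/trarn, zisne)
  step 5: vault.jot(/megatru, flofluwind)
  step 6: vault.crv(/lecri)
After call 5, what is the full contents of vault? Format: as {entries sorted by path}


! 1. vault.jot(p=/plocro, c=smisno) => created
! 2. vault.readout(p=/plocro) => smisno
! 3. vault.relocate(s=/plocro, d=/trarn) => ok
! 4. vault.jot(p=/trarn, c=zisne) => overwrote
! 5. vault.jot(p=/megatru, c=flofluwind) => created
! 6. vault.crv(p=/lecri) => ok

Answer: {megatru=flofluwind, trarn=zisne}


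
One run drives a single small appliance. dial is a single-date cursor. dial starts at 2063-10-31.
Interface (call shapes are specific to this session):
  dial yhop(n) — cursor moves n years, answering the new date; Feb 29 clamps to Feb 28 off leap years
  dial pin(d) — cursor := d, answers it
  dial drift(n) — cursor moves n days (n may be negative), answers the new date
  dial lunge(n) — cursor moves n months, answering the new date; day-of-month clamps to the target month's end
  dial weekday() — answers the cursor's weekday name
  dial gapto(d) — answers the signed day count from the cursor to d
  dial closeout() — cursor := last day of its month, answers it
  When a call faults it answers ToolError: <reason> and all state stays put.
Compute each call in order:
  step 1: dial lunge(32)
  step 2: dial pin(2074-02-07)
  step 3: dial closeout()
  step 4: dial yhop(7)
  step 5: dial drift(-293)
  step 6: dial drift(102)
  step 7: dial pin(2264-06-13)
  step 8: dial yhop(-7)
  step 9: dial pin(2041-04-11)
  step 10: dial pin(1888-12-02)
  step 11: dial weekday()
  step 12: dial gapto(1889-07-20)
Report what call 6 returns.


Answer: 2080-08-21

Derivation:
[in] dial lunge n='32'
= 2066-06-30
[in] dial pin d='2074-02-07'
= 2074-02-07
[in] dial closeout
= 2074-02-28
[in] dial yhop n='7'
= 2081-02-28
[in] dial drift n='-293'
= 2080-05-11
[in] dial drift n='102'
= 2080-08-21
[in] dial pin d='2264-06-13'
= 2264-06-13
[in] dial yhop n='-7'
= 2257-06-13
[in] dial pin d='2041-04-11'
= 2041-04-11
[in] dial pin d='1888-12-02'
= 1888-12-02
[in] dial weekday
= Sunday
[in] dial gapto d='1889-07-20'
= 230


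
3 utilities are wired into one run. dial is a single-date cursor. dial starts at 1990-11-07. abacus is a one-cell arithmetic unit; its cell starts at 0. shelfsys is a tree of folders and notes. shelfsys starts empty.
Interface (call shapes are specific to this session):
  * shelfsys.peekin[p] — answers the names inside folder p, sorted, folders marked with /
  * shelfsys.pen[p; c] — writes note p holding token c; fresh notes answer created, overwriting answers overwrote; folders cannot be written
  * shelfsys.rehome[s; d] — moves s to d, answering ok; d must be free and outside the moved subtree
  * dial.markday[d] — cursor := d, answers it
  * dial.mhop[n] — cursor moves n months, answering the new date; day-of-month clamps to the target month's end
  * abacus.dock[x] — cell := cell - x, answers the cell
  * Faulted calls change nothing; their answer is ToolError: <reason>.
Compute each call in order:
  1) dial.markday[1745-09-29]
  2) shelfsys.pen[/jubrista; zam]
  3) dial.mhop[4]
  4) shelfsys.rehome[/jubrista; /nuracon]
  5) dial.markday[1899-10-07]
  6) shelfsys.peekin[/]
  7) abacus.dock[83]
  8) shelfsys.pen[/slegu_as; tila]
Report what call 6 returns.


Act: dial.markday[d='1745-09-29']
Obs: 1745-09-29
Act: shelfsys.pen[p='/jubrista'; c='zam']
Obs: created
Act: dial.mhop[n='4']
Obs: 1746-01-29
Act: shelfsys.rehome[s='/jubrista'; d='/nuracon']
Obs: ok
Act: dial.markday[d='1899-10-07']
Obs: 1899-10-07
Act: shelfsys.peekin[p='/']
Obs: [nuracon]
Act: abacus.dock[x='83']
Obs: -83
Act: shelfsys.pen[p='/slegu_as'; c='tila']
Obs: created

Answer: [nuracon]


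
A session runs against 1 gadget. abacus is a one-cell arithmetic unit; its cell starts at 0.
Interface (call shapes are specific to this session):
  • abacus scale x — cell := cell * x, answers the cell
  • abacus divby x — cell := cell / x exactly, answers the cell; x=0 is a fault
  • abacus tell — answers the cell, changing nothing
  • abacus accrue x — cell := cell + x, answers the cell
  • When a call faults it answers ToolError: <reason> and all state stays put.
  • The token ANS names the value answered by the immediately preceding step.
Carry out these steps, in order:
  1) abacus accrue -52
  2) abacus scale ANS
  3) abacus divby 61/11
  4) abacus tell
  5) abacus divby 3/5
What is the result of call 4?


Answer: 29744/61

Derivation:
$ abacus accrue -52
  -52
$ abacus scale ANS
  2704
$ abacus divby 61/11
  29744/61
$ abacus tell
  29744/61
$ abacus divby 3/5
  148720/183


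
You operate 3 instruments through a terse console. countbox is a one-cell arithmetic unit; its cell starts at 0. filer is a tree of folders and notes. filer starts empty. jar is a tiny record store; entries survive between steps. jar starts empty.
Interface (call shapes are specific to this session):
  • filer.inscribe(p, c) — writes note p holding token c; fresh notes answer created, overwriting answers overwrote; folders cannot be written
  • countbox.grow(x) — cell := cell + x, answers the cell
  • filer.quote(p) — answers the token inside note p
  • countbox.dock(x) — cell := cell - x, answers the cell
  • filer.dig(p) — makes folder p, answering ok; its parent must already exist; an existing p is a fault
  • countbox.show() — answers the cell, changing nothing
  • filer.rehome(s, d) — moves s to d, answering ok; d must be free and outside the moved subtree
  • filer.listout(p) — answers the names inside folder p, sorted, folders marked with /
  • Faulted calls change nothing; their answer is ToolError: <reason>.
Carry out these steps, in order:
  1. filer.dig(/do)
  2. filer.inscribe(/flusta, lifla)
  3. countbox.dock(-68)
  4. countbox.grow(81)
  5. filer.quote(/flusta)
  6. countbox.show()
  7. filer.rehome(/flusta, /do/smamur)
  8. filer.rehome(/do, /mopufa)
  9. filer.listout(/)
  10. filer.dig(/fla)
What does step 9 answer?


Answer: [mopufa/]

Derivation:
·→ dig(p: /do)
·← ok
·→ inscribe(p: /flusta, c: lifla)
·← created
·→ dock(x: -68)
·← 68
·→ grow(x: 81)
·← 149
·→ quote(p: /flusta)
·← lifla
·→ show()
·← 149
·→ rehome(s: /flusta, d: /do/smamur)
·← ok
·→ rehome(s: /do, d: /mopufa)
·← ok
·→ listout(p: /)
·← [mopufa/]
·→ dig(p: /fla)
·← ok


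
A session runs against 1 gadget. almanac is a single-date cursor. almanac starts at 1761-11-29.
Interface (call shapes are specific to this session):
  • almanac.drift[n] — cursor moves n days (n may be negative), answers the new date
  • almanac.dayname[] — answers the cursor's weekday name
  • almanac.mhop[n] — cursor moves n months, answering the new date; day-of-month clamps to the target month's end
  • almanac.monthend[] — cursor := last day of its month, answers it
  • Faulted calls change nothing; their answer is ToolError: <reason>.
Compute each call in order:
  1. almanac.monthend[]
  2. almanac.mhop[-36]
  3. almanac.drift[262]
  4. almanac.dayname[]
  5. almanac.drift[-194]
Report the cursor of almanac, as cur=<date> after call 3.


! 1. monthend() => 1761-11-30
! 2. mhop(-36) => 1758-11-30
! 3. drift(262) => 1759-08-19
! 4. dayname() => Sunday
! 5. drift(-194) => 1759-02-06

Answer: cur=1759-08-19


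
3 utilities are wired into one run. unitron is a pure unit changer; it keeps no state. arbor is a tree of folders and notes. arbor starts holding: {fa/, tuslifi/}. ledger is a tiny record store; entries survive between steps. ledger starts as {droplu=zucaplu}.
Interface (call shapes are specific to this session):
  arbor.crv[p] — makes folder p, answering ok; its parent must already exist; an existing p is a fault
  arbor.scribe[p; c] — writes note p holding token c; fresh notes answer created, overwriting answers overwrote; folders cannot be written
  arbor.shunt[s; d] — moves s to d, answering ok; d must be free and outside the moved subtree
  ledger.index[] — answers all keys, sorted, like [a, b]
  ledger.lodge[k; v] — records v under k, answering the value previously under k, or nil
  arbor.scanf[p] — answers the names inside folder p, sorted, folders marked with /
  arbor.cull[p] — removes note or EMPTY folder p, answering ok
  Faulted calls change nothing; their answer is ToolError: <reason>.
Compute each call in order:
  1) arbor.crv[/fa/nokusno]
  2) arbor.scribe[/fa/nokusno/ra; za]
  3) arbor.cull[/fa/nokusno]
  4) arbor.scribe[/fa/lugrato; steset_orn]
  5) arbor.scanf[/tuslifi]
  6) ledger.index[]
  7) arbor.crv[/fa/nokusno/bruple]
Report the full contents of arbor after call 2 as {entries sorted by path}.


# arbor.crv(p→/fa/nokusno) -> ok
# arbor.scribe(p→/fa/nokusno/ra, c→za) -> created
# arbor.cull(p→/fa/nokusno) -> ToolError: not empty
# arbor.scribe(p→/fa/lugrato, c→steset_orn) -> created
# arbor.scanf(p→/tuslifi) -> []
# ledger.index() -> [droplu]
# arbor.crv(p→/fa/nokusno/bruple) -> ok

Answer: {fa/, fa/nokusno/, fa/nokusno/ra=za, tuslifi/}


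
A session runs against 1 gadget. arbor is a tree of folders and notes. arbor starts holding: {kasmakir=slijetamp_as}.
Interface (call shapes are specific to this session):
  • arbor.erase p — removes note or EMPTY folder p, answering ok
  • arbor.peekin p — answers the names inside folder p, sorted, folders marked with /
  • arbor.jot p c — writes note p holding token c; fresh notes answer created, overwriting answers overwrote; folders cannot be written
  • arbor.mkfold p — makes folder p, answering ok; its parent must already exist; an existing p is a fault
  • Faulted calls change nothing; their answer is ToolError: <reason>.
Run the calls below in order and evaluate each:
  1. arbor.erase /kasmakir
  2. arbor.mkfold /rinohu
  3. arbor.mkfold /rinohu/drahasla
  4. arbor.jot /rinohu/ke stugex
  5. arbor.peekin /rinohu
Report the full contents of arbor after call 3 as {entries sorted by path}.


→ erase(/kasmakir)
← ok
→ mkfold(/rinohu)
← ok
→ mkfold(/rinohu/drahasla)
← ok
→ jot(/rinohu/ke, stugex)
← created
→ peekin(/rinohu)
← [drahasla/, ke]

Answer: {rinohu/, rinohu/drahasla/}


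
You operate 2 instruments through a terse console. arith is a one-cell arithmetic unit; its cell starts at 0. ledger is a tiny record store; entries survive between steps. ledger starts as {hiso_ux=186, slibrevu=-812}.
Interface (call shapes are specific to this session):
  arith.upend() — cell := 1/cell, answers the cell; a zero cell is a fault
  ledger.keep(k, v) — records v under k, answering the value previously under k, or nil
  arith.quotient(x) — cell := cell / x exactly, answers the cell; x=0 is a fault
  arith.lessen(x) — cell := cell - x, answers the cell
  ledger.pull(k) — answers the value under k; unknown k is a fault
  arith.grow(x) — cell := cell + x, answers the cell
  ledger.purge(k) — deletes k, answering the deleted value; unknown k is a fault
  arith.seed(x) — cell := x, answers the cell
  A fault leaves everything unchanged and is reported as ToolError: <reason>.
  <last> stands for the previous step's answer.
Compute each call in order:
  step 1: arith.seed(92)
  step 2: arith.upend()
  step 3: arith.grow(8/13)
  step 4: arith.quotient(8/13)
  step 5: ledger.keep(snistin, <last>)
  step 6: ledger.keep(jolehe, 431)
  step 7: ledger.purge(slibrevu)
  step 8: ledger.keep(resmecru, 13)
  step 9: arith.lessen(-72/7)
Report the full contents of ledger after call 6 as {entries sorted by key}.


Answer: {hiso_ux=186, jolehe=431, slibrevu=-812, snistin=749/736}

Derivation:
> arith.seed x: 92
= 92
> arith.upend
= 1/92
> arith.grow x: 8/13
= 749/1196
> arith.quotient x: 8/13
= 749/736
> ledger.keep k: snistin v: <last>
= nil
> ledger.keep k: jolehe v: 431
= nil
> ledger.purge k: slibrevu
= -812
> ledger.keep k: resmecru v: 13
= nil
> arith.lessen x: -72/7
= 58235/5152


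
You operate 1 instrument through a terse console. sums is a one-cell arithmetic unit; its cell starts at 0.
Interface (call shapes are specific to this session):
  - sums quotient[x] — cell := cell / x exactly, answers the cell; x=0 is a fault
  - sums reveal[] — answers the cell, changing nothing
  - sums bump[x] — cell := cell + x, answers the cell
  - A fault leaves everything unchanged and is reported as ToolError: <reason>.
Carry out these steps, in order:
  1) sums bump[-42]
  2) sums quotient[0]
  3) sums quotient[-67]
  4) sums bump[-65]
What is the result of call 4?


Answer: -4313/67

Derivation:
I run sums bump passing -42, and observe -42.
Using sums quotient passing 0, → ToolError: division by zero.
I call sums quotient passing -67, and see 42/67.
Now I run sums bump passing -65, yielding -4313/67.


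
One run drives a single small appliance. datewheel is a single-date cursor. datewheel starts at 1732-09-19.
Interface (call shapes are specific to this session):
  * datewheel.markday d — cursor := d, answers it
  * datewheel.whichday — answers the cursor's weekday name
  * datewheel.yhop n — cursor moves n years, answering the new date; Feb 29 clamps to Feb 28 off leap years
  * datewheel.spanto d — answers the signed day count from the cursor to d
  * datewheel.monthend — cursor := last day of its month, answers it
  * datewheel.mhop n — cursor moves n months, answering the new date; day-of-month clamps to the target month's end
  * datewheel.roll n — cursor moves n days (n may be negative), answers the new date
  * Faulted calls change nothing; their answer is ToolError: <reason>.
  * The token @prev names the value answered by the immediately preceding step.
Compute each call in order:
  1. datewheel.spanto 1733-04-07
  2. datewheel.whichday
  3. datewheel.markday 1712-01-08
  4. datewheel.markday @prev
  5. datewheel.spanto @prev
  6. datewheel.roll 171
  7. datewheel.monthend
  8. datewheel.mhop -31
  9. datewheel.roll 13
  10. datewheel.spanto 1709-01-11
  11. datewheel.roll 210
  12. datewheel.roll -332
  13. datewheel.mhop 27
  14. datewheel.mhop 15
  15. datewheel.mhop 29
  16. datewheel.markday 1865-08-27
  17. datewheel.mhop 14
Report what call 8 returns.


Answer: 1709-11-30

Derivation:
> datewheel.spanto d='1733-04-07'
  200
> datewheel.whichday
  Friday
> datewheel.markday d='1712-01-08'
  1712-01-08
> datewheel.markday d='@prev'
  1712-01-08
> datewheel.spanto d='@prev'
  0
> datewheel.roll n='171'
  1712-06-27
> datewheel.monthend
  1712-06-30
> datewheel.mhop n='-31'
  1709-11-30
> datewheel.roll n='13'
  1709-12-13
> datewheel.spanto d='1709-01-11'
  -336
> datewheel.roll n='210'
  1710-07-11
> datewheel.roll n='-332'
  1709-08-13
> datewheel.mhop n='27'
  1711-11-13
> datewheel.mhop n='15'
  1713-02-13
> datewheel.mhop n='29'
  1715-07-13
> datewheel.markday d='1865-08-27'
  1865-08-27
> datewheel.mhop n='14'
  1866-10-27


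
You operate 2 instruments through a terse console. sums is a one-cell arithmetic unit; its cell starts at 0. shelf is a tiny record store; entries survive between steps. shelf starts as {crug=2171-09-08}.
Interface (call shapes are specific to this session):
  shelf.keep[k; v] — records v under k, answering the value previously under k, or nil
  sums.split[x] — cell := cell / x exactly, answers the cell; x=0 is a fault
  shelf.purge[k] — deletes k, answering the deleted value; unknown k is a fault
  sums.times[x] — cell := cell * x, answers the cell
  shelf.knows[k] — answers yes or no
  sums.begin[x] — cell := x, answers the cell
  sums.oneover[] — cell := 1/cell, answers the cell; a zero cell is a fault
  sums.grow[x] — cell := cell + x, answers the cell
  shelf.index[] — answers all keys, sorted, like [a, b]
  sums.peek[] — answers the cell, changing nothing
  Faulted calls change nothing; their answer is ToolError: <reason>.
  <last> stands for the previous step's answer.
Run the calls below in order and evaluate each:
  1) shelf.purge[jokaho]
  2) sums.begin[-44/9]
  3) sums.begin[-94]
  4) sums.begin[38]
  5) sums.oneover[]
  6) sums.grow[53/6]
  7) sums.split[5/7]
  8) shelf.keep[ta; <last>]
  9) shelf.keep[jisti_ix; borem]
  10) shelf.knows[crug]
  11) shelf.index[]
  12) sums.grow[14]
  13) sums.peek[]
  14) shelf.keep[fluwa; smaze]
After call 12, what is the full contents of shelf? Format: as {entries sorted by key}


Answer: {crug=2171-09-08, jisti_ix=borem, ta=707/57}

Derivation:
-- 1. shelf.purge(jokaho) == ToolError: no such key jokaho
-- 2. sums.begin(-44/9) == -44/9
-- 3. sums.begin(-94) == -94
-- 4. sums.begin(38) == 38
-- 5. sums.oneover() == 1/38
-- 6. sums.grow(53/6) == 505/57
-- 7. sums.split(5/7) == 707/57
-- 8. shelf.keep(ta, <last>) == nil
-- 9. shelf.keep(jisti_ix, borem) == nil
-- 10. shelf.knows(crug) == yes
-- 11. shelf.index() == [crug, jisti_ix, ta]
-- 12. sums.grow(14) == 1505/57
-- 13. sums.peek() == 1505/57
-- 14. shelf.keep(fluwa, smaze) == nil


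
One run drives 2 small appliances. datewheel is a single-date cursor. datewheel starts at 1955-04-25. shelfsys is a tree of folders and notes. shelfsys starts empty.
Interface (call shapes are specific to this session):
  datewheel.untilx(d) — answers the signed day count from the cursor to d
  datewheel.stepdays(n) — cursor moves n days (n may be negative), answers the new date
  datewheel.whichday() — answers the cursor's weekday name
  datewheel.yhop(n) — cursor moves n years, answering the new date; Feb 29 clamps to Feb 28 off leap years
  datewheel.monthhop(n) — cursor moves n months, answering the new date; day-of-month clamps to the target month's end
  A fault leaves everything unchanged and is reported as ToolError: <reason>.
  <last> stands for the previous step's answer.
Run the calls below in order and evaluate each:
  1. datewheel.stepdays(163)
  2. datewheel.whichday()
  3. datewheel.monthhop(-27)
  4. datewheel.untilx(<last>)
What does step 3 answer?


Answer: 1953-07-05

Derivation:
→ datewheel.stepdays(163)
← 1955-10-05
→ datewheel.whichday()
← Wednesday
→ datewheel.monthhop(-27)
← 1953-07-05
→ datewheel.untilx(<last>)
← 0


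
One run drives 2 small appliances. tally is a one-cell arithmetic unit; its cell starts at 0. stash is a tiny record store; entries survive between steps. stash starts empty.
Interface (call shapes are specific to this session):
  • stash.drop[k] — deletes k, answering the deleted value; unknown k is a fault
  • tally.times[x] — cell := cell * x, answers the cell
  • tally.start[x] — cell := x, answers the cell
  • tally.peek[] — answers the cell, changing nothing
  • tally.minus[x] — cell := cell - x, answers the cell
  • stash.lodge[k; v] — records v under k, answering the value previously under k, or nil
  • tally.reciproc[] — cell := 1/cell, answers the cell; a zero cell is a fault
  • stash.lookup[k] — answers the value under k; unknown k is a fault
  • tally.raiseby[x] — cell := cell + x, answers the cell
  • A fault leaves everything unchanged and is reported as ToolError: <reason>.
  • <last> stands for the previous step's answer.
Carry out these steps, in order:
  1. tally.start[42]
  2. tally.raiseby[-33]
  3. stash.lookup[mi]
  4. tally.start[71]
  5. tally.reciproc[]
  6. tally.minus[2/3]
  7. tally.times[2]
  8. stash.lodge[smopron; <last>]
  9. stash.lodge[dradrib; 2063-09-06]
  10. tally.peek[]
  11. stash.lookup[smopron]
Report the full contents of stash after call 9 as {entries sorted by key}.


Answer: {dradrib=2063-09-06, smopron=-278/213}

Derivation:
Invoking tally.start(x='42'), and observe 42.
Then tally.raiseby(x='-33'), and get 9.
Then stash.lookup(k='mi'), which returns ToolError: no such key mi.
Invoking tally.start(x='71'), which returns 71.
I invoke tally.reciproc(), and get 1/71.
Next I call tally.minus(x='2/3'), — result: -139/213.
I run tally.times(x='2'), which returns -278/213.
I call stash.lodge(k='smopron', v='<last>'), — result: nil.
I invoke stash.lodge(k='dradrib', v='2063-09-06'), which returns nil.
Then tally.peek, giving -278/213.
I try stash.lookup(k='smopron'), yielding -278/213.


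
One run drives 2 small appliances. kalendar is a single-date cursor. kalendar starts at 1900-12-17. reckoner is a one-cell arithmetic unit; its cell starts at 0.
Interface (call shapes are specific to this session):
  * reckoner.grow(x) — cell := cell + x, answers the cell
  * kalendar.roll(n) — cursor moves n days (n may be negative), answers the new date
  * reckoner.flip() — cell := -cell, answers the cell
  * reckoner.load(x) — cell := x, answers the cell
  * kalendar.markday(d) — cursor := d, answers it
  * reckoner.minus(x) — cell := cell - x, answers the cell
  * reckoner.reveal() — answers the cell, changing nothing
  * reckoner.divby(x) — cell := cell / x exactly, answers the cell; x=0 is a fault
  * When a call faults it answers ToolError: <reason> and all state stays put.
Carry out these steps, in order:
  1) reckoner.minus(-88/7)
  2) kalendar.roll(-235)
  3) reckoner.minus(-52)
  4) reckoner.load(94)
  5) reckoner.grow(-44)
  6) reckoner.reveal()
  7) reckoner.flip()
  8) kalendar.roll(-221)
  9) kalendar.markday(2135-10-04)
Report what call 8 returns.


Answer: 1899-09-17

Derivation:
-> minus(x='-88/7')
<- 88/7
-> roll(n='-235')
<- 1900-04-26
-> minus(x='-52')
<- 452/7
-> load(x='94')
<- 94
-> grow(x='-44')
<- 50
-> reveal()
<- 50
-> flip()
<- -50
-> roll(n='-221')
<- 1899-09-17
-> markday(d='2135-10-04')
<- 2135-10-04


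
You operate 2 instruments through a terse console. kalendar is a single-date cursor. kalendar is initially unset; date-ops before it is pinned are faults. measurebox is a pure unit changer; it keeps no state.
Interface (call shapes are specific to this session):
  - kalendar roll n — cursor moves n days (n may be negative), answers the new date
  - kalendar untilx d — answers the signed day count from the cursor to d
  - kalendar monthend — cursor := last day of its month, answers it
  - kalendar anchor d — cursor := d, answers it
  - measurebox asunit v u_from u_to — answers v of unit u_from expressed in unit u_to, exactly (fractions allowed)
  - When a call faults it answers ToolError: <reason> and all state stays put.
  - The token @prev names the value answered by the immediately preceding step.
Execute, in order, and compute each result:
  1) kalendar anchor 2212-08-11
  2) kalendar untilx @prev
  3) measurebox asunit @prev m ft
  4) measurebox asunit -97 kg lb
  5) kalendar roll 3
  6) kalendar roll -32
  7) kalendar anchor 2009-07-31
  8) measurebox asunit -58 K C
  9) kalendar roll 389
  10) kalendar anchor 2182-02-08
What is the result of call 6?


Answer: 2212-07-13

Derivation:
Then kalendar anchor on d='2212-08-11': 2212-08-11.
I run kalendar untilx on d='@prev': 0.
I use measurebox asunit on v='@prev', u_from='m', u_to='ft', which returns 0.
I use measurebox asunit on v='-97', u_from='kg', u_to='lb', and see -100000000/467621.
Next I call kalendar roll on n='3': 2212-08-14.
I run kalendar roll on n='-32', and see 2212-07-13.
I try kalendar anchor on d='2009-07-31', and observe 2009-07-31.
Then measurebox asunit on v='-58', u_from='K', u_to='C', giving -6623/20.
I run kalendar roll on n='389': 2010-08-24.
I call kalendar anchor on d='2182-02-08', and get 2182-02-08.
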